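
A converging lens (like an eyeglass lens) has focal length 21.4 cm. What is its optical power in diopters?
P = 1/f = 4.673 D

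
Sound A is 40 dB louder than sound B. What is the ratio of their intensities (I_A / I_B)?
I_A/I_B = 10^(Δβ/10) = 10000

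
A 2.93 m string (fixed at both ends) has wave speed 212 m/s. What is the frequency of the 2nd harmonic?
fₙ = nv/(2L) = 72.35 Hz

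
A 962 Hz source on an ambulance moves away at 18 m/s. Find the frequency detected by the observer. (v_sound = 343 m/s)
f_obs = f·v/(v + v_s) = 914 Hz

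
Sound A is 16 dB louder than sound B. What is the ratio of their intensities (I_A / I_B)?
I_A/I_B = 10^(Δβ/10) = 39.81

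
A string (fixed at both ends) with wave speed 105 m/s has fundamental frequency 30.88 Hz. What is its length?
L = v/(2f₁) = 1.7 m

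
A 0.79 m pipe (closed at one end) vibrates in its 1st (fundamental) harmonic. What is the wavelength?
λₙ = 4L/n = 3.16 m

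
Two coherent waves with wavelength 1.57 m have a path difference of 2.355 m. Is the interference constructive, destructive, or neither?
destructive — path difference = 1.5λ, an odd multiple of λ/2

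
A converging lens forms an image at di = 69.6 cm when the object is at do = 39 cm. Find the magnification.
M = −di/do = -1.785 (inverted image)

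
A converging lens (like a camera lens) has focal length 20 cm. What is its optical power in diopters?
P = 1/f = 5 D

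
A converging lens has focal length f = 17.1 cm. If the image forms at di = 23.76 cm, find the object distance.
1/do = 1/f − 1/di → do = 61.01 cm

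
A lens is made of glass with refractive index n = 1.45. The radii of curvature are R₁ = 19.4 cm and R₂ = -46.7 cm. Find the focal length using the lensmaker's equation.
1/f = (n − 1)(1/R₁ − 1/R₂) → f = 30.46 cm (converging lens)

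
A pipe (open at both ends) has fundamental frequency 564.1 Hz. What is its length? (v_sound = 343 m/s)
L = v/(2f₁) = 0.304 m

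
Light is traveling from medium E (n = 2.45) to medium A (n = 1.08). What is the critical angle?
θc = arcsin(n₂/n₁) = 26.16°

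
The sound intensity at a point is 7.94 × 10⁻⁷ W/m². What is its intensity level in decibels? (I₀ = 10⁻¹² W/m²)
β = 10·log₁₀(I/I₀) = 59 dB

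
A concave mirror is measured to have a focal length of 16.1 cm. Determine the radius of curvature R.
R = 2|f| = 32.2 cm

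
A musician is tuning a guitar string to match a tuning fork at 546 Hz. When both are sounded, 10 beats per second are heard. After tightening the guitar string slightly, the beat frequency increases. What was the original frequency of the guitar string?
556 Hz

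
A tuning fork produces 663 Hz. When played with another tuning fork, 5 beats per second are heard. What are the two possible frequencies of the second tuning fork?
f₂ = 663 ± 5 Hz → 668 Hz or 658 Hz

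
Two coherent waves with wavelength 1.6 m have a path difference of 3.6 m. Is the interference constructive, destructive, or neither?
neither (partial) — path difference = 2.25λ, neither a whole number of wavelengths nor an odd multiple of λ/2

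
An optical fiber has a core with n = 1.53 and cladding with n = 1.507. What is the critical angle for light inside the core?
θc = arcsin(n_cladding/n_core) = 80.05°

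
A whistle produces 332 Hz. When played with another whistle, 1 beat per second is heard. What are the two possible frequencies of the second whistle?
f₂ = 332 ± 1 Hz → 333 Hz or 331 Hz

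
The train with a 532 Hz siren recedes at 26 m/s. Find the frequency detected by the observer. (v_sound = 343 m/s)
f_obs = f·v/(v + v_s) = 494.5 Hz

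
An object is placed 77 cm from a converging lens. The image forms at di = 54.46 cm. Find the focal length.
1/f = 1/do + 1/di → f = 31.9 cm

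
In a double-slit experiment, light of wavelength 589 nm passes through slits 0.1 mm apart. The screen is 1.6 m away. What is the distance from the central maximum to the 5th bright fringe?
y = mλL/d = 47.12 mm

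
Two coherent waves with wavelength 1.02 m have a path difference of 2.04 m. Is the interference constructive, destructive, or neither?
constructive — path difference = 2λ, a whole number of wavelengths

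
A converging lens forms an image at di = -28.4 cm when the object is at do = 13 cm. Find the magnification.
M = −di/do = 2.185 (upright image)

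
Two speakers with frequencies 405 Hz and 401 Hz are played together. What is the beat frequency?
4 Hz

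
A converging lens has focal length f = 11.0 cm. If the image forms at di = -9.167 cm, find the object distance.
1/do = 1/f − 1/di → do = 5 cm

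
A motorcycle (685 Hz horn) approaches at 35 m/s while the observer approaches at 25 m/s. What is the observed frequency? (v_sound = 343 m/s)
f_obs = f·(v + v_o)/(v − v_s) = 818.4 Hz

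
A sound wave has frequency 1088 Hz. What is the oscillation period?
T = 1/f = 9.191 × 10⁻⁴ s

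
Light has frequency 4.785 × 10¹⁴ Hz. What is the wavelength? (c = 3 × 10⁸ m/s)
λ = c/f = 627 nm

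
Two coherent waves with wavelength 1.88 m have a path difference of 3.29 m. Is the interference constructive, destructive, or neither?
neither (partial) — path difference = 1.75λ, neither a whole number of wavelengths nor an odd multiple of λ/2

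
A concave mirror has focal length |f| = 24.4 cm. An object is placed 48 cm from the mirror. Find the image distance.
f = +24.4 cm (concave); 1/di = 1/f − 1/do → di = 49.63 cm (real image, in front of mirror)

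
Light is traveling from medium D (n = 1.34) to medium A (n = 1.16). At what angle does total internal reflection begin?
θc = arcsin(n₂/n₁) = 59.96°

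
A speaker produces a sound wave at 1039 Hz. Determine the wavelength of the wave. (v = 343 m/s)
λ = v/f = 0.3301 m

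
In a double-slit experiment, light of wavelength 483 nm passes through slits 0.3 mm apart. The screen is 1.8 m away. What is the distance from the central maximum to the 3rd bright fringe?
y = mλL/d = 8.694 mm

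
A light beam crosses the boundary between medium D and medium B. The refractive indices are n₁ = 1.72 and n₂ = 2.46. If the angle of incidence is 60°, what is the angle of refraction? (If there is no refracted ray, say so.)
sin θ₂ = (n₁/n₂)·sin θ₁ = 0.6055 → θ₂ = 37.27°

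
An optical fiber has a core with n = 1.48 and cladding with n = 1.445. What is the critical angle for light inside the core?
θc = arcsin(n_cladding/n_core) = 77.51°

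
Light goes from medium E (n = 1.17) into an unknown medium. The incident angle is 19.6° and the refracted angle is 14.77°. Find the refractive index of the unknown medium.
n₂ = n₁·sin θ₁ / sin θ₂ = 1.539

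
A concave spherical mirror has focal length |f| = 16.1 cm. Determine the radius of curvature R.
R = 2|f| = 32.2 cm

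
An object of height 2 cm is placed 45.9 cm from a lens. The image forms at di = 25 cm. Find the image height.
hi = (-di/do) × ho = -1.089 cm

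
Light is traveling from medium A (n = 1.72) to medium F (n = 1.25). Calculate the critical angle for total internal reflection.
θc = arcsin(n₂/n₁) = 46.61°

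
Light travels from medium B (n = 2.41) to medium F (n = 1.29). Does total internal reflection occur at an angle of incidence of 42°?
θc = arcsin(n₂/n₁) = 32.36°; 42° > θc, so yes — total internal reflection.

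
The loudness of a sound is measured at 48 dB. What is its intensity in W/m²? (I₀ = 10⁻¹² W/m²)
I = I₀·10^(β/10) = 6.31 × 10⁻⁸ W/m²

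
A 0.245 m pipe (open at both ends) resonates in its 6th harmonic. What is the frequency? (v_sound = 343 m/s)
fₙ = nv/(2L) = 4200 Hz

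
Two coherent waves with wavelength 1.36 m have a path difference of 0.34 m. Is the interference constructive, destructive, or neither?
neither (partial) — path difference = 0.25λ, neither a whole number of wavelengths nor an odd multiple of λ/2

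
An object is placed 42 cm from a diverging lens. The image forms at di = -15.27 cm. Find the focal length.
1/f = 1/do + 1/di → f = -23.99 cm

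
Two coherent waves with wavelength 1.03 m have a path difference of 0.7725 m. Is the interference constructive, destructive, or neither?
neither (partial) — path difference = 0.75λ, neither a whole number of wavelengths nor an odd multiple of λ/2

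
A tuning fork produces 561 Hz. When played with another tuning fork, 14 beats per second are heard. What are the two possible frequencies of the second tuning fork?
f₂ = 561 ± 14 Hz → 575 Hz or 547 Hz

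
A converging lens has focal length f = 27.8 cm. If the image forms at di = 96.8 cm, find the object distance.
1/do = 1/f − 1/di → do = 39 cm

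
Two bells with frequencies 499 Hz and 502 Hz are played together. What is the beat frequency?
3 Hz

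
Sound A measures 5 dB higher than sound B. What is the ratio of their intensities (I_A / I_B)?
I_A/I_B = 10^(Δβ/10) = 3.162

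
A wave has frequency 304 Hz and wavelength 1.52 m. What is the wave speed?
v = fλ = 462.1 m/s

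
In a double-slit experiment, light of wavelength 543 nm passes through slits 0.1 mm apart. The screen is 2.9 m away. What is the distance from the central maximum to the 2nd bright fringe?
y = mλL/d = 31.49 mm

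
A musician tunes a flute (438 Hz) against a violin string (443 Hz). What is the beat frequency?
5 Hz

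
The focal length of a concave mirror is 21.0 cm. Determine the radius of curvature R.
R = 2|f| = 42 cm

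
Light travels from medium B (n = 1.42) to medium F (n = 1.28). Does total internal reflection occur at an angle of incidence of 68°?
θc = arcsin(n₂/n₁) = 64.34°; 68° > θc, so yes — total internal reflection.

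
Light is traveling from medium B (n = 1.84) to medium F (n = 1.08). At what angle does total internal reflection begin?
θc = arcsin(n₂/n₁) = 35.94°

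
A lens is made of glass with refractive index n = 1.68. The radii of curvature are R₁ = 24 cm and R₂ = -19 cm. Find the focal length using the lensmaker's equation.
1/f = (n − 1)(1/R₁ − 1/R₂) → f = 15.6 cm (converging lens)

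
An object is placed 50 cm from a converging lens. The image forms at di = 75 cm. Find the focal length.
1/f = 1/do + 1/di → f = 30 cm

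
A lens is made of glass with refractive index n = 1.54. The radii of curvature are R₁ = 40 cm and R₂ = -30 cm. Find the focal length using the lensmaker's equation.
1/f = (n − 1)(1/R₁ − 1/R₂) → f = 31.75 cm (converging lens)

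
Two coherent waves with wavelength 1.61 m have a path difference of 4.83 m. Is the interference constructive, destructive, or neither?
constructive — path difference = 3λ, a whole number of wavelengths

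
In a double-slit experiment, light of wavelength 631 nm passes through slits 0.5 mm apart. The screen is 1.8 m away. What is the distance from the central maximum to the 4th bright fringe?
y = mλL/d = 9.086 mm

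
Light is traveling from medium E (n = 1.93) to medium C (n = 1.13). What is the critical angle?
θc = arcsin(n₂/n₁) = 35.84°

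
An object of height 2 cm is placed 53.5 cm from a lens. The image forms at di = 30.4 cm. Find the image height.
hi = (-di/do) × ho = -1.136 cm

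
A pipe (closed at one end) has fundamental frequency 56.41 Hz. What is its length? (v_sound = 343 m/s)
L = v/(4f₁) = 1.52 m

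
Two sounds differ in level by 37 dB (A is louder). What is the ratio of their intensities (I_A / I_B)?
I_A/I_B = 10^(Δβ/10) = 5012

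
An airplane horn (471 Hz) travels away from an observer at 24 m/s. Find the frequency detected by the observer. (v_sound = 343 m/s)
f_obs = f·v/(v + v_s) = 440.2 Hz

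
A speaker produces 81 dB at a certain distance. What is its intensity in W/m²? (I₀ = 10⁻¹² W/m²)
I = I₀·10^(β/10) = 1.26 × 10⁻⁴ W/m²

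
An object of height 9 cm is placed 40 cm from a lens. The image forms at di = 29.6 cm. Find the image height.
hi = (-di/do) × ho = -6.66 cm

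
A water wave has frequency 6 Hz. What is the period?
T = 1/f = 0.1667 s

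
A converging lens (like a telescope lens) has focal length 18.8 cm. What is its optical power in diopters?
P = 1/f = 5.319 D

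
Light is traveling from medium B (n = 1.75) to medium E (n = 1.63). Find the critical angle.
θc = arcsin(n₂/n₁) = 68.66°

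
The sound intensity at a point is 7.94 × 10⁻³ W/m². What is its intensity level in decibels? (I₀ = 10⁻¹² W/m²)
β = 10·log₁₀(I/I₀) = 99 dB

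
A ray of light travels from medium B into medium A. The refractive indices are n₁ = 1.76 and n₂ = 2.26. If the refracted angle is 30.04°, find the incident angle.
sin θ₁ = (n₂/n₁)·sin θ₂ → θ₁ = 40°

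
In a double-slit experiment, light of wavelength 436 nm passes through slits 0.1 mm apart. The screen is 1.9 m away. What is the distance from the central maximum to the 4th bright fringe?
y = mλL/d = 33.14 mm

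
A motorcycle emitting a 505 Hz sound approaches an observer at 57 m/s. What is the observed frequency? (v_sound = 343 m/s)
f_obs = f·v/(v − v_s) = 605.6 Hz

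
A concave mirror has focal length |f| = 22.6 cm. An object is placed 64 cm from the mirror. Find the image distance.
f = +22.6 cm (concave); 1/di = 1/f − 1/do → di = 34.94 cm (real image, in front of mirror)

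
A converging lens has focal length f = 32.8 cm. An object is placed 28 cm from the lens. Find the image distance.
1/di = 1/f − 1/do → di = -191.3 cm (virtual image)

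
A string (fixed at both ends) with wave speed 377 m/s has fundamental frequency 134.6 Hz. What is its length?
L = v/(2f₁) = 1.4 m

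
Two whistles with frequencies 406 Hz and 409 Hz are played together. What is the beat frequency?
3 Hz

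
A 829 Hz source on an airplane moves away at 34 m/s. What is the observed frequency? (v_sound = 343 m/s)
f_obs = f·v/(v + v_s) = 754.2 Hz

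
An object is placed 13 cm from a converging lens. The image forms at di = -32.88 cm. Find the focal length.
1/f = 1/do + 1/di → f = 21.5 cm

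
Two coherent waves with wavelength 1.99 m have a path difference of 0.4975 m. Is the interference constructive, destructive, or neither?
neither (partial) — path difference = 0.25λ, neither a whole number of wavelengths nor an odd multiple of λ/2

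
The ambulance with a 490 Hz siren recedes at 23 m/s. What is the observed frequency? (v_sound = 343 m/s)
f_obs = f·v/(v + v_s) = 459.2 Hz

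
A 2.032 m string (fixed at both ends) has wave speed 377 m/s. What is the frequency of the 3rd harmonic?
fₙ = nv/(2L) = 278.3 Hz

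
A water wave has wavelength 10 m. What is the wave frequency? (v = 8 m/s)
f = v/λ = 0.8 Hz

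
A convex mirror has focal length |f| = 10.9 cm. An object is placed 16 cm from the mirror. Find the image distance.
f = −10.9 cm (convex); 1/di = 1/f − 1/do → di = -6.483 cm (virtual image, behind mirror)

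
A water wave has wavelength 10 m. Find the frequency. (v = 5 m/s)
f = v/λ = 0.5 Hz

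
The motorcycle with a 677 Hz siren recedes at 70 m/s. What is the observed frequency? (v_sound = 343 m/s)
f_obs = f·v/(v + v_s) = 562.3 Hz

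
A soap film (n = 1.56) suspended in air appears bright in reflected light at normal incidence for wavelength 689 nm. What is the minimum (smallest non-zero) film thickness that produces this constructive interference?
2nt = (m − ½)λ with m = 1 → t = (m − ½)λ/(2n) = 110.4 nm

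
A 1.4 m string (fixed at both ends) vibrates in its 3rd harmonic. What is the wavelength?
λₙ = 2L/n = 0.9333 m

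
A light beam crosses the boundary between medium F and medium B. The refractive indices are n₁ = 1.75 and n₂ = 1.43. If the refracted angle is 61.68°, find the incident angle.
sin θ₁ = (n₂/n₁)·sin θ₂ → θ₁ = 46°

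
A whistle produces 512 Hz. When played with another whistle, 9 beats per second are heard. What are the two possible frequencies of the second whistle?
f₂ = 512 ± 9 Hz → 521 Hz or 503 Hz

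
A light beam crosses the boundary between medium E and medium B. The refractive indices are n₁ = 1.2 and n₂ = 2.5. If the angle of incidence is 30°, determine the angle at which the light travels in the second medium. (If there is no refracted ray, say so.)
sin θ₂ = (n₁/n₂)·sin θ₁ = 0.24 → θ₂ = 13.89°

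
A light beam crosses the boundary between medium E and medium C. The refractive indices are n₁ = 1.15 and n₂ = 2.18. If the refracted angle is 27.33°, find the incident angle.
sin θ₁ = (n₂/n₁)·sin θ₂ → θ₁ = 60.5°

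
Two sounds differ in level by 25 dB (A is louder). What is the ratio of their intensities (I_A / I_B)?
I_A/I_B = 10^(Δβ/10) = 316.2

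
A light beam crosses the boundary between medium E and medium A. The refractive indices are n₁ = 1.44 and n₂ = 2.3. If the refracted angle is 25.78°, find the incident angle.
sin θ₁ = (n₂/n₁)·sin θ₂ → θ₁ = 44°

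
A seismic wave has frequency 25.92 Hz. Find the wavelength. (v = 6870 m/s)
λ = v/f = 265 m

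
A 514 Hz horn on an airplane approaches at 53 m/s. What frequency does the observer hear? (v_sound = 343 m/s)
f_obs = f·v/(v − v_s) = 607.9 Hz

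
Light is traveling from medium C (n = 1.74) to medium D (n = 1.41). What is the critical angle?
θc = arcsin(n₂/n₁) = 54.13°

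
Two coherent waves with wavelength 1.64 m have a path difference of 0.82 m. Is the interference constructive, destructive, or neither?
destructive — path difference = 0.5λ, an odd multiple of λ/2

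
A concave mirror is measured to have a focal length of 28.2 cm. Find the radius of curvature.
R = 2|f| = 56.4 cm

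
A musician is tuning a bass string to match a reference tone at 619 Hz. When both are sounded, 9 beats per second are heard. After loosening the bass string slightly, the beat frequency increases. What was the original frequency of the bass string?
610 Hz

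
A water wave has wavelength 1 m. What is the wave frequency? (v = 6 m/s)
f = v/λ = 6 Hz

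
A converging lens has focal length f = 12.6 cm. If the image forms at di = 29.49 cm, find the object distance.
1/do = 1/f − 1/di → do = 22 cm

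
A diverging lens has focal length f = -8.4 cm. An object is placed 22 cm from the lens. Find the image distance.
1/di = 1/f − 1/do → di = -6.079 cm (virtual image)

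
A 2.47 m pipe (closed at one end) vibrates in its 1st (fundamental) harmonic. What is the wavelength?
λₙ = 4L/n = 9.88 m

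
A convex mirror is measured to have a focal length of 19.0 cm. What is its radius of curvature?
R = 2|f| = 38 cm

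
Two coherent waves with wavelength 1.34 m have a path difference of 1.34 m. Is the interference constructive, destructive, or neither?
constructive — path difference = 1λ, a whole number of wavelengths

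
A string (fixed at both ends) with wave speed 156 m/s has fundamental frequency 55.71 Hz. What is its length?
L = v/(2f₁) = 1.4 m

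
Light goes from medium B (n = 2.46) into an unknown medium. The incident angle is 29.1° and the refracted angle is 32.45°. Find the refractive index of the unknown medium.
n₂ = n₁·sin θ₁ / sin θ₂ = 2.23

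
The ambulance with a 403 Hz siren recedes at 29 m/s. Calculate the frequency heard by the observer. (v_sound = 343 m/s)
f_obs = f·v/(v + v_s) = 371.6 Hz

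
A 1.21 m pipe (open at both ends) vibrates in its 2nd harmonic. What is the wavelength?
λₙ = 2L/n = 1.21 m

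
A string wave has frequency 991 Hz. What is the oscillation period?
T = 1/f = 0.001009 s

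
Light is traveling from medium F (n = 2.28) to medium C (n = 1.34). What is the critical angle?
θc = arcsin(n₂/n₁) = 36°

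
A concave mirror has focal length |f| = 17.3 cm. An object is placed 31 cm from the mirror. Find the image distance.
f = +17.3 cm (concave); 1/di = 1/f − 1/do → di = 39.15 cm (real image, in front of mirror)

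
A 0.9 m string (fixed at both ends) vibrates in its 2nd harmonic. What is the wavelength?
λₙ = 2L/n = 0.9 m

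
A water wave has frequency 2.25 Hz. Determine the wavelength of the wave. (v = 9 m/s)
λ = v/f = 4 m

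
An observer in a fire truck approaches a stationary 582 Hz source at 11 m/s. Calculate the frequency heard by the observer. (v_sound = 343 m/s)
f_obs = f·(v + v_o)/v = 600.7 Hz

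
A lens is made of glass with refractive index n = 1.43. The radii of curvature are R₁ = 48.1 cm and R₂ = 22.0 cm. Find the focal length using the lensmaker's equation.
1/f = (n − 1)(1/R₁ − 1/R₂) → f = -94.29 cm (diverging lens)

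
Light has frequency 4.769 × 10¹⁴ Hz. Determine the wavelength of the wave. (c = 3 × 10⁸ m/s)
λ = c/f = 629.1 nm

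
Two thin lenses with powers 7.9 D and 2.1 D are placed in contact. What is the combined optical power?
P_total = P₁ + P₂ = 10.0 D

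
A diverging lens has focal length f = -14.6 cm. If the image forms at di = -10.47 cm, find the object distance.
1/do = 1/f − 1/di → do = 37.01 cm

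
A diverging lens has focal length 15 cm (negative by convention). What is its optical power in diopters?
P = 1/f = -6.667 D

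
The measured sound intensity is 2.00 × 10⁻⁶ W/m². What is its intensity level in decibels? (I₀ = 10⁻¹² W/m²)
β = 10·log₁₀(I/I₀) = 63.01 dB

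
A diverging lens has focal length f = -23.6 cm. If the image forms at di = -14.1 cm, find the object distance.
1/do = 1/f − 1/di → do = 35.03 cm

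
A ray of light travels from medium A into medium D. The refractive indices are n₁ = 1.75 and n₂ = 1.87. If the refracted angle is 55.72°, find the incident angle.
sin θ₁ = (n₂/n₁)·sin θ₂ → θ₁ = 62°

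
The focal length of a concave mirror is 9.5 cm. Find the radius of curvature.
R = 2|f| = 19 cm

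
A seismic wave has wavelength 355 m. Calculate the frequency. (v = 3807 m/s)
f = v/λ = 10.72 Hz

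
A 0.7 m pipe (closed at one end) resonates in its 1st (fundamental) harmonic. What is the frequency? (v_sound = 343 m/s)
fₙ = nv/(4L) = 122.5 Hz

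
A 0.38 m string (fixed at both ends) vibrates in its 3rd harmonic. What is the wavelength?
λₙ = 2L/n = 0.2533 m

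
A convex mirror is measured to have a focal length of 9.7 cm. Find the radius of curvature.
R = 2|f| = 19.4 cm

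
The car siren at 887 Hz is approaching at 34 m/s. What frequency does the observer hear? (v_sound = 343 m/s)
f_obs = f·v/(v − v_s) = 984.6 Hz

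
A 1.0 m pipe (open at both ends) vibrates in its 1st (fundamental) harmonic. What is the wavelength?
λₙ = 2L/n = 2 m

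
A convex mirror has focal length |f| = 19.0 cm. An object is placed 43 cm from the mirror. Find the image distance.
f = −19.0 cm (convex); 1/di = 1/f − 1/do → di = -13.18 cm (virtual image, behind mirror)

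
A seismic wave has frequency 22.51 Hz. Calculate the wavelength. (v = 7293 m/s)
λ = v/f = 324 m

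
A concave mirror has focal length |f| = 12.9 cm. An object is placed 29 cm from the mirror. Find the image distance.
f = +12.9 cm (concave); 1/di = 1/f − 1/do → di = 23.24 cm (real image, in front of mirror)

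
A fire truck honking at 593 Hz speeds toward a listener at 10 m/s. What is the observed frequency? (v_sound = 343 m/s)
f_obs = f·v/(v − v_s) = 610.8 Hz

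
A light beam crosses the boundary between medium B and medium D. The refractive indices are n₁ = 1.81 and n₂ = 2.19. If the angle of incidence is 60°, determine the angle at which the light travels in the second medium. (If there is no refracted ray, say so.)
sin θ₂ = (n₁/n₂)·sin θ₁ = 0.7158 → θ₂ = 45.71°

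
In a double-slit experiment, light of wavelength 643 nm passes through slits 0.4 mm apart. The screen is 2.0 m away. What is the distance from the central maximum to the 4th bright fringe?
y = mλL/d = 12.86 mm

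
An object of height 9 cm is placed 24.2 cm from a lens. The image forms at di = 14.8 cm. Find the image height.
hi = (-di/do) × ho = -5.504 cm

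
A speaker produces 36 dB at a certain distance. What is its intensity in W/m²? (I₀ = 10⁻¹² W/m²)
I = I₀·10^(β/10) = 3.98 × 10⁻⁹ W/m²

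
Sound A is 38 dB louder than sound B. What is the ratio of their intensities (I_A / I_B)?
I_A/I_B = 10^(Δβ/10) = 6310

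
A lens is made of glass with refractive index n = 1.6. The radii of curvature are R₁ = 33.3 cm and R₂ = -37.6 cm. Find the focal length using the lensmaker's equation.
1/f = (n − 1)(1/R₁ − 1/R₂) → f = 29.43 cm (converging lens)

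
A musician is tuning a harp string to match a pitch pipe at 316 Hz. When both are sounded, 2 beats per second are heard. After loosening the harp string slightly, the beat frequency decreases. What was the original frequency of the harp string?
318 Hz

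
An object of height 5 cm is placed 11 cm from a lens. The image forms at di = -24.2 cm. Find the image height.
hi = (-di/do) × ho = 11 cm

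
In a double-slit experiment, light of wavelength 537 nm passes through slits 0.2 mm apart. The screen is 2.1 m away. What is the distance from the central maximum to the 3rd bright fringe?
y = mλL/d = 16.92 mm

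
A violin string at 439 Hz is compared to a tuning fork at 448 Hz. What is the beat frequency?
9 Hz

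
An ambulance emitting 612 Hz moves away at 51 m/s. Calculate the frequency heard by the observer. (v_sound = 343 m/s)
f_obs = f·v/(v + v_s) = 532.8 Hz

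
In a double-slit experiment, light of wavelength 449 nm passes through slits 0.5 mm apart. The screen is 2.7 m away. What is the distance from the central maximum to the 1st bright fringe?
y = mλL/d = 2.425 mm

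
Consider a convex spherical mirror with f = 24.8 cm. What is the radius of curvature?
R = 2|f| = 49.6 cm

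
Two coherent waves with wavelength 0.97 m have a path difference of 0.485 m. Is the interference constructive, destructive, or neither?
destructive — path difference = 0.5λ, an odd multiple of λ/2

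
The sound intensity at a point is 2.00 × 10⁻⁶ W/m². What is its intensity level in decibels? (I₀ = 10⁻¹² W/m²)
β = 10·log₁₀(I/I₀) = 63.01 dB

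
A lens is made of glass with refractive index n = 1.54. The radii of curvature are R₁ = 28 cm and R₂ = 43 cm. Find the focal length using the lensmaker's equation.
1/f = (n − 1)(1/R₁ − 1/R₂) → f = 148.6 cm (converging lens)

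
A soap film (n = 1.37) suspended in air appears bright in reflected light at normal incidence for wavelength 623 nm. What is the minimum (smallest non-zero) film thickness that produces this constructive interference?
2nt = (m − ½)λ with m = 1 → t = (m − ½)λ/(2n) = 113.7 nm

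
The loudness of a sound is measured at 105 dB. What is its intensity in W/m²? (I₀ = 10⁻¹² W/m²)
I = I₀·10^(β/10) = 3.16 × 10⁻² W/m²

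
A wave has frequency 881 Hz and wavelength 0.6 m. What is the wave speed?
v = fλ = 528.6 m/s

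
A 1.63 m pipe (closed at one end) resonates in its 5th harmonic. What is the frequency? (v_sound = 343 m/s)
fₙ = nv/(4L) = 263 Hz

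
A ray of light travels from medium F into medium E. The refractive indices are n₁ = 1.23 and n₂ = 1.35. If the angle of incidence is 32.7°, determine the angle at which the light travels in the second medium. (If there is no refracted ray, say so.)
sin θ₂ = (n₁/n₂)·sin θ₁ = 0.4922 → θ₂ = 29.49°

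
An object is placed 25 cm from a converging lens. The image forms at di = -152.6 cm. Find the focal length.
1/f = 1/do + 1/di → f = 29.9 cm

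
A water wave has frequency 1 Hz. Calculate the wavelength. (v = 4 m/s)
λ = v/f = 4 m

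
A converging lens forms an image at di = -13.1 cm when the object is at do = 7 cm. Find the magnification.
M = −di/do = 1.871 (upright image)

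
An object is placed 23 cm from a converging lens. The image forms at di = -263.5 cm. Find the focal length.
1/f = 1/do + 1/di → f = 25.2 cm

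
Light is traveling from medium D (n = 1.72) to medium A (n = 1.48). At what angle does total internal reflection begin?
θc = arcsin(n₂/n₁) = 59.37°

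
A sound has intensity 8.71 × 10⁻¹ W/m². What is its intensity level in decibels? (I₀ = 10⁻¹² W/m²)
β = 10·log₁₀(I/I₀) = 119.4 dB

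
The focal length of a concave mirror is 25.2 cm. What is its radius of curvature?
R = 2|f| = 50.4 cm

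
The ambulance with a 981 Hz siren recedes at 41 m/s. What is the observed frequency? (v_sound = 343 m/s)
f_obs = f·v/(v + v_s) = 876.3 Hz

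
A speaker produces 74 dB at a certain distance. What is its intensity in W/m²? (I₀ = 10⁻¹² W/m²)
I = I₀·10^(β/10) = 2.51 × 10⁻⁵ W/m²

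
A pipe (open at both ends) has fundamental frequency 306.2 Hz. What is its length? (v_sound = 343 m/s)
L = v/(2f₁) = 0.5601 m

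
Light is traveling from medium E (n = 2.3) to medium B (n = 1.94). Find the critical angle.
θc = arcsin(n₂/n₁) = 57.51°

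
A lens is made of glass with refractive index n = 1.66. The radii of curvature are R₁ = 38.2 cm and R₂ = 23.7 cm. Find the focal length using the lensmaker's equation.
1/f = (n − 1)(1/R₁ − 1/R₂) → f = -94.6 cm (diverging lens)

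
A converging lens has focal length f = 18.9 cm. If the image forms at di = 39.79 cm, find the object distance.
1/do = 1/f − 1/di → do = 36 cm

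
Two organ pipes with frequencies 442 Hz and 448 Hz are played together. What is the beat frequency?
6 Hz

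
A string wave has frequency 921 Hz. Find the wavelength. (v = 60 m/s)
λ = v/f = 0.06515 m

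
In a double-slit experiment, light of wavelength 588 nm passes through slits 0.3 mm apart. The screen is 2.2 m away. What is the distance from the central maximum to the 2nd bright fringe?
y = mλL/d = 8.624 mm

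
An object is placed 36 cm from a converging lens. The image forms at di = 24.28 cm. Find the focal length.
1/f = 1/do + 1/di → f = 14.5 cm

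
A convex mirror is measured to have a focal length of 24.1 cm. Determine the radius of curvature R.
R = 2|f| = 48.2 cm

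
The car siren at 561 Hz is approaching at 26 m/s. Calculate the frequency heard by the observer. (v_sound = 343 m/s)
f_obs = f·v/(v − v_s) = 607 Hz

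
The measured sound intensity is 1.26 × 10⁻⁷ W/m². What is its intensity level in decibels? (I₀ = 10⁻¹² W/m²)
β = 10·log₁₀(I/I₀) = 51 dB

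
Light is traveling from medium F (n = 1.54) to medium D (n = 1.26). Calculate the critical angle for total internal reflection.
θc = arcsin(n₂/n₁) = 54.9°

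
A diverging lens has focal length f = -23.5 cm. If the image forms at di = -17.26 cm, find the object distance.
1/do = 1/f − 1/di → do = 65 cm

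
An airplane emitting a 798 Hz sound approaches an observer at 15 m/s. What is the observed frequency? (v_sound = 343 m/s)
f_obs = f·v/(v − v_s) = 834.5 Hz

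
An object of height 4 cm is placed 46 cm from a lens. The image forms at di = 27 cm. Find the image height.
hi = (-di/do) × ho = -2.348 cm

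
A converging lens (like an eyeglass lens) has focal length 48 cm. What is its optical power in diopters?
P = 1/f = 2.083 D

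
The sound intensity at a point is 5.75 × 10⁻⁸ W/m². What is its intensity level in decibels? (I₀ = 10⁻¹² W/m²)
β = 10·log₁₀(I/I₀) = 47.6 dB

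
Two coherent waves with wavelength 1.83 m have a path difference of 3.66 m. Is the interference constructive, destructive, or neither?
constructive — path difference = 2λ, a whole number of wavelengths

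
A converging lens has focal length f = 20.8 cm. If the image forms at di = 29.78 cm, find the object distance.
1/do = 1/f − 1/di → do = 68.98 cm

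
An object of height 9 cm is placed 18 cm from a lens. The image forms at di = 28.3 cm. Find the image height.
hi = (-di/do) × ho = -14.15 cm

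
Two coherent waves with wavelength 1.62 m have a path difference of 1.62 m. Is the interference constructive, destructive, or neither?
constructive — path difference = 1λ, a whole number of wavelengths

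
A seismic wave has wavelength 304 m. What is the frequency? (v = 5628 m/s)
f = v/λ = 18.51 Hz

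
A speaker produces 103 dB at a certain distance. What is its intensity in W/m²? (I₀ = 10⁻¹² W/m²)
I = I₀·10^(β/10) = 2.00 × 10⁻² W/m²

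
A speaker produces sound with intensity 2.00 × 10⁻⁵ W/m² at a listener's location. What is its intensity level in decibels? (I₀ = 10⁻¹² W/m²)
β = 10·log₁₀(I/I₀) = 73.01 dB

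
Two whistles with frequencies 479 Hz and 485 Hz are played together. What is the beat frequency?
6 Hz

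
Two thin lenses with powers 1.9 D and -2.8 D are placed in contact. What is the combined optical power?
P_total = P₁ + P₂ = -0.9 D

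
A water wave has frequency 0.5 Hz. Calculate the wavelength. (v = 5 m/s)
λ = v/f = 10 m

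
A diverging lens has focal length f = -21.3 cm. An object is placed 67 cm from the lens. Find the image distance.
1/di = 1/f − 1/do → di = -16.16 cm (virtual image)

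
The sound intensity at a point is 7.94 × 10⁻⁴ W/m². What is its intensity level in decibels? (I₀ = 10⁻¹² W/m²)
β = 10·log₁₀(I/I₀) = 89 dB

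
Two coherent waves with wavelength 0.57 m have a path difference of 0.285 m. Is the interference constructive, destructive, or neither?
destructive — path difference = 0.5λ, an odd multiple of λ/2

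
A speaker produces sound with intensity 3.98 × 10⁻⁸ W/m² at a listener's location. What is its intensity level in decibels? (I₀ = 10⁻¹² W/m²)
β = 10·log₁₀(I/I₀) = 46 dB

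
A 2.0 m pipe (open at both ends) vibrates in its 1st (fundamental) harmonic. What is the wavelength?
λₙ = 2L/n = 4 m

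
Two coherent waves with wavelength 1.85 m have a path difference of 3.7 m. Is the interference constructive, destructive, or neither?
constructive — path difference = 2λ, a whole number of wavelengths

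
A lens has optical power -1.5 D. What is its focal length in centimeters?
f = 1/P = -66.67 cm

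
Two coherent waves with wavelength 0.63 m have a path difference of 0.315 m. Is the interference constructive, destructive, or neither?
destructive — path difference = 0.5λ, an odd multiple of λ/2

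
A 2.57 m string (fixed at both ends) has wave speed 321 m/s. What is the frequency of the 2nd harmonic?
fₙ = nv/(2L) = 124.9 Hz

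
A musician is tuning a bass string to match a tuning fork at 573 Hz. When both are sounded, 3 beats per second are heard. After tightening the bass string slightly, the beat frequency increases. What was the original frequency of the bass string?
576 Hz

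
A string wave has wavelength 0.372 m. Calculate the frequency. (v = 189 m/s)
f = v/λ = 508.1 Hz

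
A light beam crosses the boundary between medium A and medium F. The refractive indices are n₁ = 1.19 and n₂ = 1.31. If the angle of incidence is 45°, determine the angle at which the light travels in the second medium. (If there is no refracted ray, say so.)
sin θ₂ = (n₁/n₂)·sin θ₁ = 0.6423 → θ₂ = 39.97°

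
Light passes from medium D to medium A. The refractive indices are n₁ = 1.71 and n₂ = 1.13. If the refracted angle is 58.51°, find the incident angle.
sin θ₁ = (n₂/n₁)·sin θ₂ → θ₁ = 34.3°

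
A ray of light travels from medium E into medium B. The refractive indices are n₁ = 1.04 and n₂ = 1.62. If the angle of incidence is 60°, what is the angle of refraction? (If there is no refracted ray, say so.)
sin θ₂ = (n₁/n₂)·sin θ₁ = 0.556 → θ₂ = 33.78°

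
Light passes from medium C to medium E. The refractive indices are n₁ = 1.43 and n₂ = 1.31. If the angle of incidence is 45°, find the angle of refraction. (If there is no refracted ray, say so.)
sin θ₂ = (n₁/n₂)·sin θ₁ = 0.7719 → θ₂ = 50.52°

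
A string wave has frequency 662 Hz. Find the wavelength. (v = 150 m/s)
λ = v/f = 0.2266 m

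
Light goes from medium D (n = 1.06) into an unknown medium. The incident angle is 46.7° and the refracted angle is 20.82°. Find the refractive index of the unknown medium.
n₂ = n₁·sin θ₁ / sin θ₂ = 2.17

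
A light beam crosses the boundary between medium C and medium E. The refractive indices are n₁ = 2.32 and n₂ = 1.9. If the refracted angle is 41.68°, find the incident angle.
sin θ₁ = (n₂/n₁)·sin θ₂ → θ₁ = 33°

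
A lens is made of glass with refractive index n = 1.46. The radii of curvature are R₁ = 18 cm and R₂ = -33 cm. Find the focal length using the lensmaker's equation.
1/f = (n − 1)(1/R₁ − 1/R₂) → f = 25.32 cm (converging lens)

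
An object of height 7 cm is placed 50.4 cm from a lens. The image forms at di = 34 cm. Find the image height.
hi = (-di/do) × ho = -4.722 cm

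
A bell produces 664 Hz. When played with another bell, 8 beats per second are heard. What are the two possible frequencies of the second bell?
f₂ = 664 ± 8 Hz → 672 Hz or 656 Hz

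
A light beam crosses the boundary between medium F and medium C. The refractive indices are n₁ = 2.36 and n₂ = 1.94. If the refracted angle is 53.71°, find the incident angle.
sin θ₁ = (n₂/n₁)·sin θ₂ → θ₁ = 41.5°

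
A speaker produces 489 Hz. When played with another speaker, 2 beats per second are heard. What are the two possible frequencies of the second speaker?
f₂ = 489 ± 2 Hz → 491 Hz or 487 Hz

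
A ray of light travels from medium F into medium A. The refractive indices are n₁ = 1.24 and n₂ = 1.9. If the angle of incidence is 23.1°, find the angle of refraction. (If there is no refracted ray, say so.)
sin θ₂ = (n₁/n₂)·sin θ₁ = 0.2561 → θ₂ = 14.84°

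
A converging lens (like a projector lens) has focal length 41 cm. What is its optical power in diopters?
P = 1/f = 2.439 D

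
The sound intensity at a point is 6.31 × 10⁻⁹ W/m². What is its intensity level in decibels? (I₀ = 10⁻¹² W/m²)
β = 10·log₁₀(I/I₀) = 38 dB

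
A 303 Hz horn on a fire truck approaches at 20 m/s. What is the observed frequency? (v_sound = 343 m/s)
f_obs = f·v/(v − v_s) = 321.8 Hz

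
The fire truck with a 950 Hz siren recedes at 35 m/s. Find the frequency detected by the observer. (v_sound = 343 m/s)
f_obs = f·v/(v + v_s) = 862 Hz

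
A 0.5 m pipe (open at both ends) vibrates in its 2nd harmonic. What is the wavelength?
λₙ = 2L/n = 0.5 m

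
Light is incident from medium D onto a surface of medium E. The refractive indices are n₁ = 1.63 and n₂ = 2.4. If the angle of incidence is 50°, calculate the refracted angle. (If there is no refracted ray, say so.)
sin θ₂ = (n₁/n₂)·sin θ₁ = 0.5203 → θ₂ = 31.35°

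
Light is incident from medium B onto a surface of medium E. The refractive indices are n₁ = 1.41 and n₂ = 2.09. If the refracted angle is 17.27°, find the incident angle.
sin θ₁ = (n₂/n₁)·sin θ₂ → θ₁ = 26.11°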